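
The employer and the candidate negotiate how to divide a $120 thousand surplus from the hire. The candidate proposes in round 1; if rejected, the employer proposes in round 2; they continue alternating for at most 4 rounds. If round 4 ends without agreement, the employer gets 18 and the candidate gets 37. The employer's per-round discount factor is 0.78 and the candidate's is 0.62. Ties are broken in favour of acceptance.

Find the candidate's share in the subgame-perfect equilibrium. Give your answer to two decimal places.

Solve by backward induction from round 4.
Round 4 (the employer proposes): the candidate gets 37 if talks fail, so the employer offers 37 and keeps 83.
Round 3 (the candidate proposes): the employer can get 83 next round, worth 0.78 × 83 = 64.74 now; the candidate offers that and keeps 55.26.
Round 2 (the employer proposes): the candidate can get 55.26 next round, worth 0.62 × 55.26 = 34.2612 now; the employer offers that and keeps 85.7388.
Round 1 (the candidate proposes): the employer can get 85.7388 next round, worth 0.78 × 85.7388 = 66.876264 now, so the candidate offers 66.876264, keeping 53.123736.

53.12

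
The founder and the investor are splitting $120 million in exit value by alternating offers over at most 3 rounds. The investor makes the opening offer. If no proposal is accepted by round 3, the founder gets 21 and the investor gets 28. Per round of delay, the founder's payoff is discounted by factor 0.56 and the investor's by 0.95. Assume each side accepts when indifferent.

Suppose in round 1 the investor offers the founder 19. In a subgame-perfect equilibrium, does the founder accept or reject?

Accept

Work out the founder's continuation value if the offer is rejected.
Round 3 (the investor proposes): the founder gets 21 if talks fail, so the investor offers 21 and keeps 99.
Round 2 (the founder proposes): the investor can get 99 next round, worth 0.95 × 99 = 94.05 now, so the founder offers 94.05, keeping 25.95.
So by rejecting in round 1, the founder gets 25.95 next round, worth 0.56 × 25.95 = 14.532 now.
Offer 19 ≥ 14.532, so the founder accepts.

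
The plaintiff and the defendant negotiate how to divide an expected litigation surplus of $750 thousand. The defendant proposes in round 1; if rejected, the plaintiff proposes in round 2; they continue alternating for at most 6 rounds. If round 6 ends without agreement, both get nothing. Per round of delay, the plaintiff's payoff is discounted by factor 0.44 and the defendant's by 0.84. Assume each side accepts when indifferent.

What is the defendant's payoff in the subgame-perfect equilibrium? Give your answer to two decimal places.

Round 6 (the plaintiff proposes): the defendant will accept anything ≥ 0, so the plaintiff offers 0 and keeps 750.
Round 5 (the defendant proposes): the plaintiff can get 750 next round, worth 0.44 × 750 = 330 now, so the defendant offers 330, keeping 420.
Round 4 (the plaintiff proposes): the defendant can get 420 next round, worth 0.84 × 420 = 352.8 now, so the plaintiff offers 352.8, keeping 397.2.
Round 3 (the defendant proposes): the plaintiff can get 397.2 next round, worth 0.44 × 397.2 = 174.768 now; the defendant offers that and keeps 575.232.
Round 2 (the plaintiff proposes): the defendant can get 575.232 next round, worth 0.84 × 575.232 = 483.19488 now; the plaintiff offers that and keeps 266.80512.
Round 1 (the defendant proposes): the plaintiff can get 266.80512 next round, worth 0.44 × 266.80512 = 117.3942528 now, so the defendant offers 117.3942528, keeping 632.6057472.

632.61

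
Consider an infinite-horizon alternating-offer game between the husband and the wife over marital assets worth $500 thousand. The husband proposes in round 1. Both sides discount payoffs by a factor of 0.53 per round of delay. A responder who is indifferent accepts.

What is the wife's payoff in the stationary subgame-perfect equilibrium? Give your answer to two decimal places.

When the husband proposes, the wife accepts any offer worth at least 0.53 times what the wife would get by proposing next round; and vice versa.
This gives x = 500 − 0.53y and y = 500 − 0.53x, where x and y are each side's share when it proposes.
Hence (1 − 0.53·0.53)x = 500(1 − 0.53), i.e. 0.7191·x = 235.
x ≈ 326.7974; the wife's share is 500 − x ≈ 173.2026.

173.20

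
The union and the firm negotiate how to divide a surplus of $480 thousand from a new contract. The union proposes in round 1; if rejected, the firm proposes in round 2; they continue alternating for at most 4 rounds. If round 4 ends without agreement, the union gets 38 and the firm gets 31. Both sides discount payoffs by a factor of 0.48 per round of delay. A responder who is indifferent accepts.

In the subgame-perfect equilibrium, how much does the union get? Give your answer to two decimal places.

311.31

Round 4 (the firm proposes): the union gets 38 if talks fail, so the firm offers 38 and keeps 442.
Round 3 (the union proposes): the firm can get 442 next round, worth 0.48 × 442 = 212.16 now. The union offers 212.16 and keeps 480 − 212.16 = 267.84.
Round 2 (the firm proposes): the union can get 267.84 next round, worth 0.48 × 267.84 = 128.5632 now. The firm offers 128.5632 and keeps 480 − 128.5632 = 351.4368.
Round 1 (the union proposes): the firm can get 351.4368 next round, worth 0.48 × 351.4368 = 168.689664 now; the union offers that and keeps 311.310336.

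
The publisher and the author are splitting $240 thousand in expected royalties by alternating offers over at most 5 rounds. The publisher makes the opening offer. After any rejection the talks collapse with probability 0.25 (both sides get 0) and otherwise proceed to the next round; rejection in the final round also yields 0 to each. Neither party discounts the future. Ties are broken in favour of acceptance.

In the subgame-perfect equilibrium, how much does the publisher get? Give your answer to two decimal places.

169.69

By backward induction:
Round 5 (the publisher proposes): the author will accept anything ≥ 0, so the publisher offers 0 and keeps 240.
Round 4 (the author proposes): rejecting gives the publisher an expected 0.75 × 240 = 180; the author offers that and keeps 60.
Round 3 (the publisher proposes): rejecting gives the author an expected 0.75 × 60 = 45, so the publisher offers 45, keeping 195.
Round 2 (the author proposes): rejecting gives the publisher an expected 0.75 × 195 = 146.25, so the author offers 146.25, keeping 93.75.
Round 1 (the publisher proposes): rejecting gives the author an expected 0.75 × 93.75 = 70.3125; the publisher offers that and keeps 169.6875.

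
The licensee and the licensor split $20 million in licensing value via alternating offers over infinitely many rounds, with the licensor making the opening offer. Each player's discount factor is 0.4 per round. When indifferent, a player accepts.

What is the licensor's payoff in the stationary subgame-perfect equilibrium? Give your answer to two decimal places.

14.29

Let x be the licensor's share when the licensor proposes and y be the licensee's share when the licensee proposes.
The licensee accepts iff offered ≥ 0.4·y, so x = 20 − 0.4y. Symmetrically y = 20 − 0.4x.
Substituting: x = 20 − 0.4(20 − 0.4x), giving x(1 − 0.4·0.4) = 20(1 − 0.4).
So x = 20 × 0.6 / 0.84 ≈ 14.2857, and the licensee receives 20 − x ≈ 5.7143.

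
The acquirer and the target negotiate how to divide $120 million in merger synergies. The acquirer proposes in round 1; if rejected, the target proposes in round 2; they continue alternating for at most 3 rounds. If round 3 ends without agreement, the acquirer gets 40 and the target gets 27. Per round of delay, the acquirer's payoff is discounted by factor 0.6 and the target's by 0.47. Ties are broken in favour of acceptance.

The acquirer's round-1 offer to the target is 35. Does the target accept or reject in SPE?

Round 3 (the acquirer proposes): the target gets 27 if talks fail, so the acquirer offers 27 and keeps 93.
Round 2 (the target proposes): the acquirer can get 93 next round, worth 0.6 × 93 = 55.8 now; the target offers that and keeps 64.2.
So by rejecting in round 1, the target gets 64.2 next round, worth 0.47 × 64.2 = 30.174 now.
Offer 35 ≥ 30.174, so the target accepts.

Accept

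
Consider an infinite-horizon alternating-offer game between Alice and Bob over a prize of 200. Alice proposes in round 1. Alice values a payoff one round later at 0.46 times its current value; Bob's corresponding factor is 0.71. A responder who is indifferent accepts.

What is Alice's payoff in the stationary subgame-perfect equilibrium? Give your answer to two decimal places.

86.13

Let x be Alice's share when Alice proposes and y be Bob's share when Bob proposes.
Bob accepts iff offered ≥ 0.71·y, so x = 200 − 0.71y. Symmetrically y = 200 − 0.46x.
Substituting: x = 200 − 0.71(200 − 0.46x), giving x(1 − 0.46·0.71) = 200(1 − 0.71).
So x = 200 × 0.29 / 0.6734 ≈ 86.1301, and Bob receives 200 − x ≈ 113.8699.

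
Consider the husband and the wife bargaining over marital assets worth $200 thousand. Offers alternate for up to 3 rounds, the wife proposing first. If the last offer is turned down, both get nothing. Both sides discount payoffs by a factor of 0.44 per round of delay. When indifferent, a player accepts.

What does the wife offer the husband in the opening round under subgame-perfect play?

49.28

Round 3 (the wife proposes): the husband will accept anything ≥ 0, so the wife offers 0 and keeps 200.
Round 2 (the husband proposes): the wife can get 200 next round, worth 0.44 × 200 = 88 now; the husband offers that and keeps 112.
Round 1 (the wife proposes): the husband can get 112 next round, worth 0.44 × 112 = 49.28 now, so the wife offers 49.28, keeping 150.72.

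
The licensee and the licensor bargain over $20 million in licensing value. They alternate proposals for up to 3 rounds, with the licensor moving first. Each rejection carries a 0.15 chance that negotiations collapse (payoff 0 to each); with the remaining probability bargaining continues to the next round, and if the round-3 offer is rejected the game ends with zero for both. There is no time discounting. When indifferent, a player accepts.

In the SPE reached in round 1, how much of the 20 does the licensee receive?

2.55

Round 3 (the licensor proposes): the licensee will accept anything ≥ 0, so the licensor offers 0 and keeps 20.
Round 2 (the licensee proposes): rejecting gives the licensor an expected 0.85 × 20 = 17; the licensee offers that and keeps 3.
Round 1 (the licensor proposes): rejecting gives the licensee an expected 0.85 × 3 = 2.55, so the licensor offers 2.55, keeping 17.45.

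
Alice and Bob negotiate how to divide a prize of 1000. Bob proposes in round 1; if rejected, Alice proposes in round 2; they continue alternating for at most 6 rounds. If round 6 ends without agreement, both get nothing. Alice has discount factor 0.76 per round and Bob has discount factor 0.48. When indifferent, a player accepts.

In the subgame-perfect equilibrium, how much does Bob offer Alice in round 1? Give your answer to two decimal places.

640.51

Work backward from the last round.
Round 6 (Alice proposes): Bob will accept anything ≥ 0, so Alice offers 0 and keeps 1000.
Round 5 (Bob proposes): Alice can get 1000 next round, worth 0.76 × 1000 = 760 now; Bob offers that and keeps 240.
Round 4 (Alice proposes): Bob can get 240 next round, worth 0.48 × 240 = 115.2 now, so Alice offers 115.2, keeping 884.8.
Round 3 (Bob proposes): Alice can get 884.8 next round, worth 0.76 × 884.8 = 672.448 now; Bob offers that and keeps 327.552.
Round 2 (Alice proposes): Bob can get 327.552 next round, worth 0.48 × 327.552 = 157.22496 now, so Alice offers 157.22496, keeping 842.77504.
Round 1 (Bob proposes): Alice can get 842.77504 next round, worth 0.76 × 842.77504 = 640.5090304 now, so Bob offers 640.5090304, keeping 359.4909696.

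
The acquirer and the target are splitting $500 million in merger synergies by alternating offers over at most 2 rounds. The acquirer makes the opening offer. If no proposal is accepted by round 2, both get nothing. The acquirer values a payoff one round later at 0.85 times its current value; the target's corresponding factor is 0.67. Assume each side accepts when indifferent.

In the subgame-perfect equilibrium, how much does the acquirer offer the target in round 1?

By backward induction:
Round 2 (the target proposes): the acquirer will accept anything ≥ 0, so the target offers 0 and keeps 500.
Round 1 (the acquirer proposes): the target can get 500 next round, worth 0.67 × 500 = 335 now, so the acquirer offers 335, keeping 165.

335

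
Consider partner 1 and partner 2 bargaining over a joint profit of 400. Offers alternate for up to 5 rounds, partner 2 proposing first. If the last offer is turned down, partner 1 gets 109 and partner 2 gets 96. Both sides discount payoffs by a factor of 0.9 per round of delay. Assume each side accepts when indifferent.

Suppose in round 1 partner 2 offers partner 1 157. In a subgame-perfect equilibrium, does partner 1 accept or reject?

Round 5 (partner 2 proposes): partner 1 gets 109 if talks fail, so partner 2 offers 109 and keeps 291.
Round 4 (partner 1 proposes): partner 2 can get 291 next round, worth 0.9 × 291 = 261.9 now; partner 1 offers that and keeps 138.1.
Round 3 (partner 2 proposes): partner 1 can get 138.1 next round, worth 0.9 × 138.1 = 124.29 now; partner 2 offers that and keeps 275.71.
Round 2 (partner 1 proposes): partner 2 can get 275.71 next round, worth 0.9 × 275.71 = 248.139 now. Partner 1 offers 248.139 and keeps 400 − 248.139 = 151.861.
So by rejecting in round 1, partner 1 gets 151.861 next round, worth 0.9 × 151.861 = 136.6749 now.
Offer 157 ≥ 136.6749, so partner 1 accepts.

Accept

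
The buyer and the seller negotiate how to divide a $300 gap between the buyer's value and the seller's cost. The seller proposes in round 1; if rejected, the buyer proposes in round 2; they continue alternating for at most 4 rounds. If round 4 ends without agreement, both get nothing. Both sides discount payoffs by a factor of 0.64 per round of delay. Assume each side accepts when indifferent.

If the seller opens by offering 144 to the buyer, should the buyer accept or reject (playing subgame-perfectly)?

Round 4 (the buyer proposes): the seller will accept anything ≥ 0, so the buyer offers 0 and keeps 300.
Round 3 (the seller proposes): the buyer can get 300 next round, worth 0.64 × 300 = 192 now, so the seller offers 192, keeping 108.
Round 2 (the buyer proposes): the seller can get 108 next round, worth 0.64 × 108 = 69.12 now. The buyer offers 69.12 and keeps 300 − 69.12 = 230.88.
So by rejecting in round 1, the buyer gets 230.88 next round, worth 0.64 × 230.88 = 147.7632 now.
Offer 144 < 147.7632, so the buyer rejects.

Reject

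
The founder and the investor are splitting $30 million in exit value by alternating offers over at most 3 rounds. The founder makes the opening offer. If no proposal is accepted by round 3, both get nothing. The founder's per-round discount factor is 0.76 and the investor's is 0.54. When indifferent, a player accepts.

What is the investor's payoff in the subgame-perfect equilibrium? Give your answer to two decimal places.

Work backward from the last round.
Round 3 (the founder proposes): the investor will accept anything ≥ 0, so the founder offers 0 and keeps 30.
Round 2 (the investor proposes): the founder can get 30 next round, worth 0.76 × 30 = 22.8 now; the investor offers that and keeps 7.2.
Round 1 (the founder proposes): the investor can get 7.2 next round, worth 0.54 × 7.2 = 3.888 now; the founder offers that and keeps 26.112.

3.89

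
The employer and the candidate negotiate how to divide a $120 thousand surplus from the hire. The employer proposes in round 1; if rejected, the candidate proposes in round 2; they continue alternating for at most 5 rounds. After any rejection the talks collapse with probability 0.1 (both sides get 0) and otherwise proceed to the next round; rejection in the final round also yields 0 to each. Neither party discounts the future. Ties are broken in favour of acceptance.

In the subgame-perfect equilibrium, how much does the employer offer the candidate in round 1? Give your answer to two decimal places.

Round 5 (the employer proposes): rejection yields 0 for the candidate; the employer offers 0 and keeps 120.
Round 4 (the candidate proposes): rejecting gives the employer an expected 0.9 × 120 = 108; the candidate offers that and keeps 12.
Round 3 (the employer proposes): rejecting gives the candidate an expected 0.9 × 12 = 10.8; the employer offers that and keeps 109.2.
Round 2 (the candidate proposes): rejecting gives the employer an expected 0.9 × 109.2 = 98.28, so the candidate offers 98.28, keeping 21.72.
Round 1 (the employer proposes): rejecting gives the candidate an expected 0.9 × 21.72 = 19.548. The employer offers 19.548 and keeps 120 − 19.548 = 100.452.

19.55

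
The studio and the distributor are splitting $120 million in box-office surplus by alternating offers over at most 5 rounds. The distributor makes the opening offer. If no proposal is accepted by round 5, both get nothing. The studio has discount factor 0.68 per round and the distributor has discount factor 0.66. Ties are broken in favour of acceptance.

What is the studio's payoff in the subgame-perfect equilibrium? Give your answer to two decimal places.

40.20

Round 5 (the distributor proposes): rejection yields 0 for the studio; the distributor offers 0 and keeps 120.
Round 4 (the studio proposes): the distributor can get 120 next round, worth 0.66 × 120 = 79.2 now; the studio offers that and keeps 40.8.
Round 3 (the distributor proposes): the studio can get 40.8 next round, worth 0.68 × 40.8 = 27.744 now, so the distributor offers 27.744, keeping 92.256.
Round 2 (the studio proposes): the distributor can get 92.256 next round, worth 0.66 × 92.256 = 60.88896 now; the studio offers that and keeps 59.11104.
Round 1 (the distributor proposes): the studio can get 59.11104 next round, worth 0.68 × 59.11104 = 40.1955072 now. The distributor offers 40.1955072 and keeps 120 − 40.1955072 = 79.8044928.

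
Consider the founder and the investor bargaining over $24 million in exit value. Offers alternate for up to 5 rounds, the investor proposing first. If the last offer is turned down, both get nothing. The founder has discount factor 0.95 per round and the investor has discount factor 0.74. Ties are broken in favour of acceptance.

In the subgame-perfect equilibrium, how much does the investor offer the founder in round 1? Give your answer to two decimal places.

10.10

By backward induction:
Round 5 (the investor proposes): the founder will accept anything ≥ 0, so the investor offers 0 and keeps 24.
Round 4 (the founder proposes): the investor can get 24 next round, worth 0.74 × 24 = 17.76 now, so the founder offers 17.76, keeping 6.24.
Round 3 (the investor proposes): the founder can get 6.24 next round, worth 0.95 × 6.24 = 5.928 now, so the investor offers 5.928, keeping 18.072.
Round 2 (the founder proposes): the investor can get 18.072 next round, worth 0.74 × 18.072 = 13.37328 now; the founder offers that and keeps 10.62672.
Round 1 (the investor proposes): the founder can get 10.62672 next round, worth 0.95 × 10.62672 = 10.095384 now, so the investor offers 10.095384, keeping 13.904616.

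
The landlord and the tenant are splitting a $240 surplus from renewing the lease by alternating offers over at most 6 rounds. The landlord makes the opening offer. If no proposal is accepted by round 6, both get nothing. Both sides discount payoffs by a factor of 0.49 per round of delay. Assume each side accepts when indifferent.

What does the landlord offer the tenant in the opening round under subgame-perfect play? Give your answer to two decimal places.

81.16

Solve by backward induction from round 6.
Round 6 (the tenant proposes): the landlord will accept anything ≥ 0, so the tenant offers 0 and keeps 240.
Round 5 (the landlord proposes): the tenant can get 240 next round, worth 0.49 × 240 = 117.6 now, so the landlord offers 117.6, keeping 122.4.
Round 4 (the tenant proposes): the landlord can get 122.4 next round, worth 0.49 × 122.4 = 59.976 now; the tenant offers that and keeps 180.024.
Round 3 (the landlord proposes): the tenant can get 180.024 next round, worth 0.49 × 180.024 = 88.21176 now; the landlord offers that and keeps 151.78824.
Round 2 (the tenant proposes): the landlord can get 151.78824 next round, worth 0.49 × 151.78824 = 74.3762376 now, so the tenant offers 74.3762376, keeping 165.6237624.
Round 1 (the landlord proposes): the tenant can get 165.6237624 next round, worth 0.49 × 165.6237624 = 81.155643576 now; the landlord offers that and keeps 158.844356424.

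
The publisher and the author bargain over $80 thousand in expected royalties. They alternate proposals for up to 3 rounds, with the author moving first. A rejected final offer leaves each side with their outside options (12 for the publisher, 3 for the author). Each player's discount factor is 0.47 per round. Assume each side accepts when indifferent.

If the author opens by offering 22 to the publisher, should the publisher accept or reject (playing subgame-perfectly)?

Reject

Round 3 (the author proposes): the publisher gets 12 if talks fail, so the author offers 12 and keeps 68.
Round 2 (the publisher proposes): the author can get 68 next round, worth 0.47 × 68 = 31.96 now. The publisher offers 31.96 and keeps 80 − 31.96 = 48.04.
So by rejecting in round 1, the publisher gets 48.04 next round, worth 0.47 × 48.04 = 22.5788 now.
Offer 22 < 22.5788, so the publisher rejects.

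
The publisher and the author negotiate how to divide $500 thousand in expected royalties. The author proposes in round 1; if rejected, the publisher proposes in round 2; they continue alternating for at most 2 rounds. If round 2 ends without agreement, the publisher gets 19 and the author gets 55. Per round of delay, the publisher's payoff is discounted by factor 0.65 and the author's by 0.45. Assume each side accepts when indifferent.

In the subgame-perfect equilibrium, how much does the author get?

By backward induction:
Round 2 (the publisher proposes): the author gets 55 if talks fail, so the publisher offers 55 and keeps 445.
Round 1 (the author proposes): the publisher can get 445 next round, worth 0.65 × 445 = 289.25 now; the author offers that and keeps 210.75.

210.75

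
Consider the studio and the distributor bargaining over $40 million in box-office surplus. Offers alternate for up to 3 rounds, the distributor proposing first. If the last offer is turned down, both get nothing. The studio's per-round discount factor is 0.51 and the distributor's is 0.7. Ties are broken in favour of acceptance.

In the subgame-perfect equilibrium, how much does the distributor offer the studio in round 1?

Solve by backward induction from round 3.
Round 3 (the distributor proposes): rejection yields 0 for the studio; the distributor offers 0 and keeps 40.
Round 2 (the studio proposes): the distributor can get 40 next round, worth 0.7 × 40 = 28 now, so the studio offers 28, keeping 12.
Round 1 (the distributor proposes): the studio can get 12 next round, worth 0.51 × 12 = 6.12 now. The distributor offers 6.12 and keeps 40 − 6.12 = 33.88.

6.12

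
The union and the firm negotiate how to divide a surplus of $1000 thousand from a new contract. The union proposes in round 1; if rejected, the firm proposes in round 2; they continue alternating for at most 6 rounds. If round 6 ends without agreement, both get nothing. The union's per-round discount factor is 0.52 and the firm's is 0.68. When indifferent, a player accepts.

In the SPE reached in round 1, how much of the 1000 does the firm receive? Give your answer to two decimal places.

526.84

Round 6 (the firm proposes): rejection yields 0 for the union; the firm offers 0 and keeps 1000.
Round 5 (the union proposes): the firm can get 1000 next round, worth 0.68 × 1000 = 680 now; the union offers that and keeps 320.
Round 4 (the firm proposes): the union can get 320 next round, worth 0.52 × 320 = 166.4 now; the firm offers that and keeps 833.6.
Round 3 (the union proposes): the firm can get 833.6 next round, worth 0.68 × 833.6 = 566.848 now. The union offers 566.848 and keeps 1000 − 566.848 = 433.152.
Round 2 (the firm proposes): the union can get 433.152 next round, worth 0.52 × 433.152 = 225.23904 now, so the firm offers 225.23904, keeping 774.76096.
Round 1 (the union proposes): the firm can get 774.76096 next round, worth 0.68 × 774.76096 = 526.8374528 now. The union offers 526.8374528 and keeps 1000 − 526.8374528 = 473.1625472.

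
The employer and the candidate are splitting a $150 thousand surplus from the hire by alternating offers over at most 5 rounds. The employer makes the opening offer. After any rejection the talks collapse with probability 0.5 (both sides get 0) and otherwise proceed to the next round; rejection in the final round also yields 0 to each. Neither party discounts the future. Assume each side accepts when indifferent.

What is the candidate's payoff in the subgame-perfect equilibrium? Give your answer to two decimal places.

By backward induction:
Round 5 (the employer proposes): rejection yields 0 for the candidate; the employer offers 0 and keeps 150.
Round 4 (the candidate proposes): rejecting gives the employer an expected 0.5 × 150 = 75. The candidate offers 75 and keeps 150 − 75 = 75.
Round 3 (the employer proposes): rejecting gives the candidate an expected 0.5 × 75 = 37.5; the employer offers that and keeps 112.5.
Round 2 (the candidate proposes): rejecting gives the employer an expected 0.5 × 112.5 = 56.25; the candidate offers that and keeps 93.75.
Round 1 (the employer proposes): rejecting gives the candidate an expected 0.5 × 93.75 = 46.875, so the employer offers 46.875, keeping 103.125.

46.88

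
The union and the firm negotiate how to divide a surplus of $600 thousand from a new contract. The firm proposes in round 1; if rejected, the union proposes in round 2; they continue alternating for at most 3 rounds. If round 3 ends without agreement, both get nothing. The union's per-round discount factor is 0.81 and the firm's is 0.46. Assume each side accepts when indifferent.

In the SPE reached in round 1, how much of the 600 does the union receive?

262.44

Round 3 (the firm proposes): the union will accept anything ≥ 0, so the firm offers 0 and keeps 600.
Round 2 (the union proposes): the firm can get 600 next round, worth 0.46 × 600 = 276 now; the union offers that and keeps 324.
Round 1 (the firm proposes): the union can get 324 next round, worth 0.81 × 324 = 262.44 now. The firm offers 262.44 and keeps 600 − 262.44 = 337.56.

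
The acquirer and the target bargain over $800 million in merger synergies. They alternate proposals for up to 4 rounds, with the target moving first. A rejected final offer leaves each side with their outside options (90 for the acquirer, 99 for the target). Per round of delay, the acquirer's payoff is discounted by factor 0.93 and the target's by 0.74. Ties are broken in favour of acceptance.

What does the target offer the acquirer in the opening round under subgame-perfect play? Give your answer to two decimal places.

642.10

Round 4 (the acquirer proposes): the target gets 99 if talks fail, so the acquirer offers 99 and keeps 701.
Round 3 (the target proposes): the acquirer can get 701 next round, worth 0.93 × 701 = 651.93 now. The target offers 651.93 and keeps 800 − 651.93 = 148.07.
Round 2 (the acquirer proposes): the target can get 148.07 next round, worth 0.74 × 148.07 = 109.5718 now. The acquirer offers 109.5718 and keeps 800 − 109.5718 = 690.4282.
Round 1 (the target proposes): the acquirer can get 690.4282 next round, worth 0.93 × 690.4282 = 642.098226 now; the target offers that and keeps 157.901774.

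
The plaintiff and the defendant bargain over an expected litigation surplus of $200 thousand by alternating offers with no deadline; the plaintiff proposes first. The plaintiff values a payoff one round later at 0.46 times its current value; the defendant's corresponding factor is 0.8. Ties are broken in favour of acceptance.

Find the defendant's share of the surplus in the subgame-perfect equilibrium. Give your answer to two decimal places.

136.71

Let x be the plaintiff's share when the plaintiff proposes and y be the defendant's share when the defendant proposes.
The defendant accepts iff offered ≥ 0.8·y, so x = 200 − 0.8y. Symmetrically y = 200 − 0.46x.
Substituting: x = 200 − 0.8(200 − 0.46x), giving x(1 − 0.46·0.8) = 200(1 − 0.8).
So x = 200 × 0.2 / 0.632 ≈ 63.2911, and the defendant receives 200 − x ≈ 136.7089.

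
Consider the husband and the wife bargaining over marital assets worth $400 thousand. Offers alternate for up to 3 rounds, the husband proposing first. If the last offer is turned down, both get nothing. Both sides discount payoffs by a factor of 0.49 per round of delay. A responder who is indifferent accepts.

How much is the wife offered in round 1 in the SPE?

Solve by backward induction from round 3.
Round 3 (the husband proposes): the wife will accept anything ≥ 0, so the husband offers 0 and keeps 400.
Round 2 (the wife proposes): the husband can get 400 next round, worth 0.49 × 400 = 196 now; the wife offers that and keeps 204.
Round 1 (the husband proposes): the wife can get 204 next round, worth 0.49 × 204 = 99.96 now; the husband offers that and keeps 300.04.

99.96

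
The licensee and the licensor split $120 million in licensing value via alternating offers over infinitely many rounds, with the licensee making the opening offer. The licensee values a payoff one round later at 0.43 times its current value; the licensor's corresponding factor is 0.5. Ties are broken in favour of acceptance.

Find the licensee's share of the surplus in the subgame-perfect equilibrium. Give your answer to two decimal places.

Let x be the licensee's share when the licensee proposes and y be the licensor's share when the licensor proposes.
The licensor accepts iff offered ≥ 0.5·y, so x = 120 − 0.5y. Symmetrically y = 120 − 0.43x.
Substituting: x = 120 − 0.5(120 − 0.43x), giving x(1 − 0.43·0.5) = 120(1 − 0.5).
So x = 120 × 0.5 / 0.785 ≈ 76.4331, and the licensor receives 120 − x ≈ 43.5669.

76.43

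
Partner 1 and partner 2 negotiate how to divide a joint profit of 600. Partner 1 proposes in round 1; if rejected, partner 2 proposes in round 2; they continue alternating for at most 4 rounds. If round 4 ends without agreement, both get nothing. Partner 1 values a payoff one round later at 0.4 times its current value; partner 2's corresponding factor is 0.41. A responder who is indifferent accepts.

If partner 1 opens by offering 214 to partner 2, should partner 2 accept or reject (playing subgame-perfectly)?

Round 4 (partner 2 proposes): rejection yields 0 for partner 1; partner 2 offers 0 and keeps 600.
Round 3 (partner 1 proposes): partner 2 can get 600 next round, worth 0.41 × 600 = 246 now, so partner 1 offers 246, keeping 354.
Round 2 (partner 2 proposes): partner 1 can get 354 next round, worth 0.4 × 354 = 141.6 now; partner 2 offers that and keeps 458.4.
So by rejecting in round 1, partner 2 gets 458.4 next round, worth 0.41 × 458.4 = 187.944 now.
Offer 214 ≥ 187.944, so partner 2 accepts.

Accept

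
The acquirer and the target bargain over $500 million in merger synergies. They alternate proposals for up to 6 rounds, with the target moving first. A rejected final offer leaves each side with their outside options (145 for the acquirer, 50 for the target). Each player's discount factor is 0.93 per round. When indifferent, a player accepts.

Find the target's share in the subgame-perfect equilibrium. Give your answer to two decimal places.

126.24

Round 6 (the acquirer proposes): the target gets 50 if talks fail, so the acquirer offers 50 and keeps 450.
Round 5 (the target proposes): the acquirer can get 450 next round, worth 0.93 × 450 = 418.5 now. The target offers 418.5 and keeps 500 − 418.5 = 81.5.
Round 4 (the acquirer proposes): the target can get 81.5 next round, worth 0.93 × 81.5 = 75.795 now, so the acquirer offers 75.795, keeping 424.205.
Round 3 (the target proposes): the acquirer can get 424.205 next round, worth 0.93 × 424.205 = 394.51065 now. The target offers 394.51065 and keeps 500 − 394.51065 = 105.48935.
Round 2 (the acquirer proposes): the target can get 105.48935 next round, worth 0.93 × 105.48935 = 98.1050955 now, so the acquirer offers 98.1050955, keeping 401.8949045.
Round 1 (the target proposes): the acquirer can get 401.8949045 next round, worth 0.93 × 401.8949045 = 373.762261185 now; the target offers that and keeps 126.237738815.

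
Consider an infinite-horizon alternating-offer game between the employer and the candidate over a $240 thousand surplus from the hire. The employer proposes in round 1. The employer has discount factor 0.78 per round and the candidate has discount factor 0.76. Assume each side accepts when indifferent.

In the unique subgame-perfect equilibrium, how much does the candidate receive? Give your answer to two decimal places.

When the employer proposes, the candidate accepts any offer worth at least 0.76 times what the candidate would get by proposing next round; and vice versa.
This gives x = 240 − 0.76y and y = 240 − 0.78x, where x and y are each side's share when it proposes.
Hence (1 − 0.76·0.78)x = 240(1 − 0.76), i.e. 0.4072·x = 57.6.
x ≈ 141.4538; the candidate's share is 240 − x ≈ 98.5462.

98.55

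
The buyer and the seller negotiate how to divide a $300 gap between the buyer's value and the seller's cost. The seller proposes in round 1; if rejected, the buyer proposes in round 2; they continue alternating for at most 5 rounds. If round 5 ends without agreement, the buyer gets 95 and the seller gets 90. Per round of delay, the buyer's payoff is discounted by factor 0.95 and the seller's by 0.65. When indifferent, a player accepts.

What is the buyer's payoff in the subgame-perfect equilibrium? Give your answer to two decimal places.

Round 5 (the seller proposes): the buyer gets 95 if talks fail, so the seller offers 95 and keeps 205.
Round 4 (the buyer proposes): the seller can get 205 next round, worth 0.65 × 205 = 133.25 now. The buyer offers 133.25 and keeps 300 − 133.25 = 166.75.
Round 3 (the seller proposes): the buyer can get 166.75 next round, worth 0.95 × 166.75 = 158.4125 now; the seller offers that and keeps 141.5875.
Round 2 (the buyer proposes): the seller can get 141.5875 next round, worth 0.65 × 141.5875 = 92.031875 now, so the buyer offers 92.031875, keeping 207.968125.
Round 1 (the seller proposes): the buyer can get 207.968125 next round, worth 0.95 × 207.968125 = 197.56971875 now; the seller offers that and keeps 102.43028125.

197.57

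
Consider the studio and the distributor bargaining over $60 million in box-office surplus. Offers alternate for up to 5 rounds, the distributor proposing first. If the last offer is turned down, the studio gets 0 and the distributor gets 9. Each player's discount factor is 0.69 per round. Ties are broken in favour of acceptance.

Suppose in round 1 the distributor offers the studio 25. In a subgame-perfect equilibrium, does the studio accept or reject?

Round 5 (the distributor proposes): rejection yields 0 for the studio; the distributor offers 0 and keeps 60.
Round 4 (the studio proposes): the distributor can get 60 next round, worth 0.69 × 60 = 41.4 now; the studio offers that and keeps 18.6.
Round 3 (the distributor proposes): the studio can get 18.6 next round, worth 0.69 × 18.6 = 12.834 now, so the distributor offers 12.834, keeping 47.166.
Round 2 (the studio proposes): the distributor can get 47.166 next round, worth 0.69 × 47.166 = 32.54454 now; the studio offers that and keeps 27.45546.
So by rejecting in round 1, the studio gets 27.45546 next round, worth 0.69 × 27.45546 = 18.9442674 now.
Offer 25 ≥ 18.9442674, so the studio accepts.

Accept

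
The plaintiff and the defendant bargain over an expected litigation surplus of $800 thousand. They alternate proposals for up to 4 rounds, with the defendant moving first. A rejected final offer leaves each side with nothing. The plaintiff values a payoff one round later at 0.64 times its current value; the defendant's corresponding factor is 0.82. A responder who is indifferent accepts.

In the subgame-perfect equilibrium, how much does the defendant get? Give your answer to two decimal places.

439.14

Work backward from the last round.
Round 4 (the plaintiff proposes): the defendant will accept anything ≥ 0, so the plaintiff offers 0 and keeps 800.
Round 3 (the defendant proposes): the plaintiff can get 800 next round, worth 0.64 × 800 = 512 now; the defendant offers that and keeps 288.
Round 2 (the plaintiff proposes): the defendant can get 288 next round, worth 0.82 × 288 = 236.16 now, so the plaintiff offers 236.16, keeping 563.84.
Round 1 (the defendant proposes): the plaintiff can get 563.84 next round, worth 0.64 × 563.84 = 360.8576 now. The defendant offers 360.8576 and keeps 800 − 360.8576 = 439.1424.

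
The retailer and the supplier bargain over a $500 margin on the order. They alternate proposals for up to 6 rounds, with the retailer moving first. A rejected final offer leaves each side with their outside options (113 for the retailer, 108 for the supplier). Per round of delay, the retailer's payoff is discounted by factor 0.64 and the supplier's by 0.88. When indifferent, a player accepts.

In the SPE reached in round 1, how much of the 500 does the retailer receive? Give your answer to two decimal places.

Round 6 (the supplier proposes): the retailer gets 113 if talks fail, so the supplier offers 113 and keeps 387.
Round 5 (the retailer proposes): the supplier can get 387 next round, worth 0.88 × 387 = 340.56 now. The retailer offers 340.56 and keeps 500 − 340.56 = 159.44.
Round 4 (the supplier proposes): the retailer can get 159.44 next round, worth 0.64 × 159.44 = 102.0416 now. The supplier offers 102.0416 and keeps 500 − 102.0416 = 397.9584.
Round 3 (the retailer proposes): the supplier can get 397.9584 next round, worth 0.88 × 397.9584 = 350.203392 now; the retailer offers that and keeps 149.796608.
Round 2 (the supplier proposes): the retailer can get 149.796608 next round, worth 0.64 × 149.796608 = 95.86982912 now. The supplier offers 95.86982912 and keeps 500 − 95.86982912 = 404.13017088.
Round 1 (the retailer proposes): the supplier can get 404.13017088 next round, worth 0.88 × 404.13017088 = 355.6345503744 now; the retailer offers that and keeps 144.3654496256.

144.37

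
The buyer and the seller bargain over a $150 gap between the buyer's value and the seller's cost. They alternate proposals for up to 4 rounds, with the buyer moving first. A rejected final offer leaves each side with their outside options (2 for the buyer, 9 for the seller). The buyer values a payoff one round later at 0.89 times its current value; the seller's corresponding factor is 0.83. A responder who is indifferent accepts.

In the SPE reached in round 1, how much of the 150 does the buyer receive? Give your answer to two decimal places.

By backward induction:
Round 4 (the seller proposes): the buyer gets 2 if talks fail, so the seller offers 2 and keeps 148.
Round 3 (the buyer proposes): the seller can get 148 next round, worth 0.83 × 148 = 122.84 now. The buyer offers 122.84 and keeps 150 − 122.84 = 27.16.
Round 2 (the seller proposes): the buyer can get 27.16 next round, worth 0.89 × 27.16 = 24.1724 now, so the seller offers 24.1724, keeping 125.8276.
Round 1 (the buyer proposes): the seller can get 125.8276 next round, worth 0.83 × 125.8276 = 104.436908 now; the buyer offers that and keeps 45.563092.

45.56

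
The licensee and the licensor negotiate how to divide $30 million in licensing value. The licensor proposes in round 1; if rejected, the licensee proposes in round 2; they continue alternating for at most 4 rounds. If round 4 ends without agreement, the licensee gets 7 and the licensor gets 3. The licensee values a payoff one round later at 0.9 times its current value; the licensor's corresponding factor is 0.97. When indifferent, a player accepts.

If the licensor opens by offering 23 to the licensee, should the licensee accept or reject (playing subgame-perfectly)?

Accept

Round 4 (the licensee proposes): the licensor gets 3 if talks fail, so the licensee offers 3 and keeps 27.
Round 3 (the licensor proposes): the licensee can get 27 next round, worth 0.9 × 27 = 24.3 now, so the licensor offers 24.3, keeping 5.7.
Round 2 (the licensee proposes): the licensor can get 5.7 next round, worth 0.97 × 5.7 = 5.529 now. The licensee offers 5.529 and keeps 30 − 5.529 = 24.471.
So by rejecting in round 1, the licensee gets 24.471 next round, worth 0.9 × 24.471 = 22.0239 now.
Offer 23 ≥ 22.0239, so the licensee accepts.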